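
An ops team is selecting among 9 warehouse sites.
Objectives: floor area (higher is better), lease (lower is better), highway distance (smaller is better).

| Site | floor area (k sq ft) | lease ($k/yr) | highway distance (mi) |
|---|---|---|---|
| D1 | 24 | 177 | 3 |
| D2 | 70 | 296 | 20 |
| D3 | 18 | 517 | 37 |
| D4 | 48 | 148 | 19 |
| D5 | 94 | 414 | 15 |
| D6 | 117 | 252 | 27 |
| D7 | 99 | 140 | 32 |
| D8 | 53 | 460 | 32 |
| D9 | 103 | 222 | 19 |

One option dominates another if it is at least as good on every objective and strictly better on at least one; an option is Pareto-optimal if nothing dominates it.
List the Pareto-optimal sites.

D1: not dominated (best highway distance).
D2: dominated by D9 (floor area 103≥70, lease 222≤296, highway distance 19≤20).
D3: dominated by D1 (floor area 24≥18, lease 177≤517, highway distance 3≤37).
D4: not dominated.
D5: not dominated.
D6: not dominated (best floor area).
D7: not dominated (best lease).
D8: dominated by D2 (floor area 70≥53, lease 296≤460, highway distance 20≤32).
D9: not dominated.

D1, D4, D5, D6, D7, D9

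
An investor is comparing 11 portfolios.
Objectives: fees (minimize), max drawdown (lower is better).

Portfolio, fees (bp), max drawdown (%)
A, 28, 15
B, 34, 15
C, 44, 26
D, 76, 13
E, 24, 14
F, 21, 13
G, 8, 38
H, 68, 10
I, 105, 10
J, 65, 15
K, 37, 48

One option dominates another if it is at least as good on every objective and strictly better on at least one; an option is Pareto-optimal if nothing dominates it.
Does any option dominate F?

A: worse on fees (28 vs 21).
B: worse on fees (34 vs 21).
C: worse on fees (44 vs 21).
D: worse on fees (76 vs 21).
E: worse on fees (24 vs 21).
G: worse on max drawdown (38 vs 13).
H: worse on fees (68 vs 21).
I: worse on fees (105 vs 21).
J: worse on fees (65 vs 21).
K: worse on fees (37 vs 21).
No option is at least as good as F on every objective and strictly better on one.

No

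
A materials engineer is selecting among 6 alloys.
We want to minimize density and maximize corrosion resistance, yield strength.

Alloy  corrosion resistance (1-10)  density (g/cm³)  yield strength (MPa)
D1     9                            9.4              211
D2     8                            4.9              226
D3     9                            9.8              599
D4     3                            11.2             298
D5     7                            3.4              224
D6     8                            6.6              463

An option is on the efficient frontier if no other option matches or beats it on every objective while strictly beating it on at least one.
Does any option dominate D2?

No

D1: worse on density (9.4 vs 4.9).
D3: worse on density (9.8 vs 4.9).
D4: worse on corrosion resistance (3 vs 8).
D5: worse on corrosion resistance (7 vs 8).
D6: worse on density (6.6 vs 4.9).
No option is at least as good as D2 on every objective and strictly better on one.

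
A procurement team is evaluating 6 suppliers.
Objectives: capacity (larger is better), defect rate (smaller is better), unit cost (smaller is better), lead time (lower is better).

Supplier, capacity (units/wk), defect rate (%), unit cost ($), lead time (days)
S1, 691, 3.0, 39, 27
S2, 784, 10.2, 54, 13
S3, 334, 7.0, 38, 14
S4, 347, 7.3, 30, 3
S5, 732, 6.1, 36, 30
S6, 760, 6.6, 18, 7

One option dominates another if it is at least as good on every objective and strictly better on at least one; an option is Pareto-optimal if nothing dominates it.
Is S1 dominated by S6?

No

S6 vs S1: S6 is worse on defect rate (6.6 vs 3.0), so it does not dominate S1.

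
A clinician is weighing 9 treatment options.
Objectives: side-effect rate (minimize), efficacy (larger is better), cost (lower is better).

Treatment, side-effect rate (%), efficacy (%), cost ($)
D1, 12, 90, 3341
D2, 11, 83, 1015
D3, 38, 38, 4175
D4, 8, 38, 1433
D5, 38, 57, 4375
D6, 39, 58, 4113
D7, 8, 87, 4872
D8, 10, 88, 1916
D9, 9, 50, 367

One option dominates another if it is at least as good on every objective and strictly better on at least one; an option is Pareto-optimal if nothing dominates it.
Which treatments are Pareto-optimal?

D1, D2, D4, D7, D8, D9

D1: not dominated (best efficacy).
D2: not dominated.
D3: dominated by D1 (side-effect rate 12≤38, efficacy 90≥38, cost 3341≤4175).
D4: not dominated.
D5: dominated by D1 (side-effect rate 12≤38, efficacy 90≥57, cost 3341≤4375).
D6: dominated by D1 (side-effect rate 12≤39, efficacy 90≥58, cost 3341≤4113).
D7: not dominated.
D8: not dominated.
D9: not dominated (best cost).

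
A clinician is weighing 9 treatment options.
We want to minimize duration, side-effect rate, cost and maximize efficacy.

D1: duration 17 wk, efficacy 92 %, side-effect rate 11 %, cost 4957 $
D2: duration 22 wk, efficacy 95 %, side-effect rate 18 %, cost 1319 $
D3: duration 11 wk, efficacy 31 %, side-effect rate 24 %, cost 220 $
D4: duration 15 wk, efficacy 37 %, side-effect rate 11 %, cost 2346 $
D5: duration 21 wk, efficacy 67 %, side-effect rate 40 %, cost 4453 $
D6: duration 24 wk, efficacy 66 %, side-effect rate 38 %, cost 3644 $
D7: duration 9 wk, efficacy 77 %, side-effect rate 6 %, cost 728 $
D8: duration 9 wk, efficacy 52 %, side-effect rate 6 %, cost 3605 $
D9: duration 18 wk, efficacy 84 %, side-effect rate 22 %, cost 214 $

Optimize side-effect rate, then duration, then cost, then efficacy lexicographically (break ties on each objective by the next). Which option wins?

First minimize side-effect rate: best is 6, kept {D7, D8}.
Then minimize duration: best is 9, kept {D7, D8}.
Then minimize cost: best is 728, kept {D7}.

D7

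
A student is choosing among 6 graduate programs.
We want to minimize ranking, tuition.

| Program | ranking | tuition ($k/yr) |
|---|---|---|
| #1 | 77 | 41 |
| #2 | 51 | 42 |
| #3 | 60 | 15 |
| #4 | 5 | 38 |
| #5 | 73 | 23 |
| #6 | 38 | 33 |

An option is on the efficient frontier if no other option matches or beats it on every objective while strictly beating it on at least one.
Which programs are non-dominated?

#1: dominated by #3 (ranking 60≤77, tuition 15≤41).
#2: dominated by #4 (ranking 5≤51, tuition 38≤42).
#3: not dominated (best tuition).
#4: not dominated (best ranking).
#5: dominated by #3 (ranking 60≤73, tuition 15≤23).
#6: not dominated.

#3, #4, #6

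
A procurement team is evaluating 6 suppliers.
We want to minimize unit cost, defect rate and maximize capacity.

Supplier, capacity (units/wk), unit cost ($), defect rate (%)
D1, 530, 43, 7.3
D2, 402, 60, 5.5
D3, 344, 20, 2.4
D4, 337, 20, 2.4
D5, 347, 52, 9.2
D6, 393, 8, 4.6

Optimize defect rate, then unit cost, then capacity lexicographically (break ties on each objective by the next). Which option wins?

First minimize defect rate: best is 2.4, kept {D3, D4}.
Then minimize unit cost: best is 20, kept {D3, D4}.
Then maximize capacity: best is 344, kept {D3}.

D3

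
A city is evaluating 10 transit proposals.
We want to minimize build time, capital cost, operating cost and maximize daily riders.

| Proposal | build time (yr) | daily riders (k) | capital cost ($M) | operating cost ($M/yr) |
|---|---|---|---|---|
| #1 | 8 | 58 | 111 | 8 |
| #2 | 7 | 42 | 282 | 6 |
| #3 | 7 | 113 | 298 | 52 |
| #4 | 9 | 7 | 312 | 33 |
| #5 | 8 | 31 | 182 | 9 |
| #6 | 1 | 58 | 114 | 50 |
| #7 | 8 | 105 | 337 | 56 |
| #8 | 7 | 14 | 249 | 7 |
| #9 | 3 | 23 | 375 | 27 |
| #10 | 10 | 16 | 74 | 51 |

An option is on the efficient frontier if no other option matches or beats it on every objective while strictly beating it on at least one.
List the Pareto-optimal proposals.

#1: not dominated.
#2: not dominated (best operating cost).
#3: not dominated (best daily riders).
#4: dominated by #1 (build time 8≤9, daily riders 58≥7, capital cost 111≤312, operating cost 8≤33).
#5: dominated by #1 (build time 8≤8, daily riders 58≥31, capital cost 111≤182, operating cost 8≤9).
#6: not dominated (best build time).
#7: dominated by #3 (build time 7≤8, daily riders 113≥105, capital cost 298≤337, operating cost 52≤56).
#8: not dominated.
#9: not dominated.
#10: not dominated (best capital cost).

#1, #2, #3, #6, #8, #9, #10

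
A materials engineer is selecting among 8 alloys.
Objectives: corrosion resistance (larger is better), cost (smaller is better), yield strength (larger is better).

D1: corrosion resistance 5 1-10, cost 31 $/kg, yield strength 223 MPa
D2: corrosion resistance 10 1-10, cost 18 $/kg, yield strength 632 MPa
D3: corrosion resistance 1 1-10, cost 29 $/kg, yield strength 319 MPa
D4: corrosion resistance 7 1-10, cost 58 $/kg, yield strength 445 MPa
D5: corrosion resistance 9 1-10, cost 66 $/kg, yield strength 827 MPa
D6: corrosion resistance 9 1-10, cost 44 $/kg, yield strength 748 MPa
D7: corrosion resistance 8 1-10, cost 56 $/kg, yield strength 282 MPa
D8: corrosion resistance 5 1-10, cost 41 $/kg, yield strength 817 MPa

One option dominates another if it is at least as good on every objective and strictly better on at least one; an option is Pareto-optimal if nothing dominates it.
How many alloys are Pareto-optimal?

4

D1: dominated by D2 (corrosion resistance 10≥5, cost 18≤31, yield strength 632≥223).
D2: not dominated (best corrosion resistance).
D3: dominated by D2 (corrosion resistance 10≥1, cost 18≤29, yield strength 632≥319).
D4: dominated by D2 (corrosion resistance 10≥7, cost 18≤58, yield strength 632≥445).
D5: not dominated (best yield strength).
D6: not dominated.
D7: dominated by D2 (corrosion resistance 10≥8, cost 18≤56, yield strength 632≥282).
D8: not dominated.
Pareto-optimal: D2, D5, D6, D8 → 4.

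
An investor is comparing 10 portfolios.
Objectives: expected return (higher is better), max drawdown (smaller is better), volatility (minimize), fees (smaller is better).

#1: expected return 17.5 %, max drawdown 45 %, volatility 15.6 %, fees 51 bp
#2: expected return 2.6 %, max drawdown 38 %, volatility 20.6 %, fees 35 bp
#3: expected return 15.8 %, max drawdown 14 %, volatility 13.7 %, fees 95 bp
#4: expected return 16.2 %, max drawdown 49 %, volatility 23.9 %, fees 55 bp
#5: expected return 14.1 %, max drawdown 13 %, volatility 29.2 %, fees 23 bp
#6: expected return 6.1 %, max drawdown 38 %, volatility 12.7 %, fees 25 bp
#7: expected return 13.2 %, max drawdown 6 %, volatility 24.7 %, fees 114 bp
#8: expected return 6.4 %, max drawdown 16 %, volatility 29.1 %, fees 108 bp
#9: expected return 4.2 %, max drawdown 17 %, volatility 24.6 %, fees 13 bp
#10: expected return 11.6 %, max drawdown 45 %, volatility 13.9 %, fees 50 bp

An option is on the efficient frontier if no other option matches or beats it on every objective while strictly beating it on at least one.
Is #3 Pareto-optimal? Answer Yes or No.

#1: worse on max drawdown (45 vs 14).
#2: worse on expected return (2.6 vs 15.8).
#4: worse on max drawdown (49 vs 14).
#5: worse on expected return (14.1 vs 15.8).
#6: worse on expected return (6.1 vs 15.8).
#7: worse on expected return (13.2 vs 15.8).
#8: worse on expected return (6.4 vs 15.8).
#9: worse on expected return (4.2 vs 15.8).
#10: worse on expected return (11.6 vs 15.8).
No option is at least as good as #3 on every objective and strictly better on one.

Yes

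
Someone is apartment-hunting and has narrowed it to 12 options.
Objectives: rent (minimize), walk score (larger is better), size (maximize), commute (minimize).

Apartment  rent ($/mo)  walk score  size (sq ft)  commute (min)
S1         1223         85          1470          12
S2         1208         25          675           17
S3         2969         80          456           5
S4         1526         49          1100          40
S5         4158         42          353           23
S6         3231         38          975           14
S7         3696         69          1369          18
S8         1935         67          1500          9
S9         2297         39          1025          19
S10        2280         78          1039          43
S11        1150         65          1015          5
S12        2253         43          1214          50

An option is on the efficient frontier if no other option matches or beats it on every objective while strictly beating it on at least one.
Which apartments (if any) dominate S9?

S1, S8

S1: rent 1223≤2297, walk score 85≥39, size 1470≥1025, commute 12≤19 — dominates S9.
S8: rent 1935≤2297, walk score 67≥39, size 1500≥1025, commute 9≤19 — dominates S9.
Others (S2, S3, S4, S5, S6, S7, S10, S11, S12) are each worse than S9 on at least one objective.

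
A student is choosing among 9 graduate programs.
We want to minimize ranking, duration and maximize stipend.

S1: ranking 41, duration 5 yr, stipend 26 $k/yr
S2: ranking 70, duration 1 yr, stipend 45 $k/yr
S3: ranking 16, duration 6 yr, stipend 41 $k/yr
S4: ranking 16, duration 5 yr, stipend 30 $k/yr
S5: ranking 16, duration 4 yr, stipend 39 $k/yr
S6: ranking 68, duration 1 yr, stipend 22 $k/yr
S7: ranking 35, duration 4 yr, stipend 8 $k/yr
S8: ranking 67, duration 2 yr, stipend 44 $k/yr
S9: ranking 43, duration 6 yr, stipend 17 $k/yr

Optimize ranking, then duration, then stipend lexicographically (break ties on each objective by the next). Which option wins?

S5

First minimize ranking: best is 16, kept {S3, S4, S5}.
Then minimize duration: best is 4, kept {S5}.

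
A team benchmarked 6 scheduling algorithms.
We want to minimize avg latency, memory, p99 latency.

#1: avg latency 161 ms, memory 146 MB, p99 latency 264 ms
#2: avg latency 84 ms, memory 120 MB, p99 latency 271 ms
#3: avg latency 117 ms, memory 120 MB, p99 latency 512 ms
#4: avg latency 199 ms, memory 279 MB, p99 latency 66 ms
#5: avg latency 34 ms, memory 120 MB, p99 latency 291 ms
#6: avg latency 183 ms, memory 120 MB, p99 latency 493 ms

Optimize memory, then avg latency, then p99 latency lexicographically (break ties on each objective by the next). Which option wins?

#5

First minimize memory: best is 120, kept {#2, #3, #5, #6}.
Then minimize avg latency: best is 34, kept {#5}.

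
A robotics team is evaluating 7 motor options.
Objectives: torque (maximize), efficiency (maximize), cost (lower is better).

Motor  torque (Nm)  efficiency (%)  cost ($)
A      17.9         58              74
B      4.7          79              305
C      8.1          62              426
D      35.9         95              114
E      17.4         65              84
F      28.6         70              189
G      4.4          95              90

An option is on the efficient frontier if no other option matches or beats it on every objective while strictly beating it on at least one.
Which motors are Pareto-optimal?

A, D, E, G

A: not dominated (best cost).
B: dominated by D (torque 35.9≥4.7, efficiency 95≥79, cost 114≤305).
C: dominated by D (torque 35.9≥8.1, efficiency 95≥62, cost 114≤426).
D: not dominated (best torque).
E: not dominated.
F: dominated by D (torque 35.9≥28.6, efficiency 95≥70, cost 114≤189).
G: not dominated.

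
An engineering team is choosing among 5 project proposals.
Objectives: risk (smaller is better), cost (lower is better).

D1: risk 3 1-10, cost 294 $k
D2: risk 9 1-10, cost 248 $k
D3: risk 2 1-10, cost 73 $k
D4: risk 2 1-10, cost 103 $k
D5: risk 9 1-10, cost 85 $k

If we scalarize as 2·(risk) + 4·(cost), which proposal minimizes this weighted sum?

D1: 2·3 + 4·294 = 1182
D2: 2·9 + 4·248 = 1010
D3: 2·2 + 4·73 = 296
D4: 2·2 + 4·103 = 416
D5: 2·9 + 4·85 = 358
Lowest: D3 at 296.

D3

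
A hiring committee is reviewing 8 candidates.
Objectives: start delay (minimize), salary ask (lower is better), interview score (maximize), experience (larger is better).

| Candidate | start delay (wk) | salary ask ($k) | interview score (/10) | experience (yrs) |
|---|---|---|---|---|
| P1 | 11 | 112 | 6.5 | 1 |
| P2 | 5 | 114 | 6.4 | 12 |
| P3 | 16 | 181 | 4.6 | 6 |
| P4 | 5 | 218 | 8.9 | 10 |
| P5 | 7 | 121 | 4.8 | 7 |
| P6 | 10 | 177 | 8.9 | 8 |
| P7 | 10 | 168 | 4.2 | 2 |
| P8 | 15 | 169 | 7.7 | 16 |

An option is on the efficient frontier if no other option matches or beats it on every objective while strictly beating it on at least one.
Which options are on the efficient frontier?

P1, P2, P4, P6, P8

P1: not dominated (best salary ask).
P2: not dominated.
P3: dominated by P2 (start delay 5≤16, salary ask 114≤181, interview score 6.4≥4.6, experience 12≥6).
P4: not dominated.
P5: dominated by P2 (start delay 5≤7, salary ask 114≤121, interview score 6.4≥4.8, experience 12≥7).
P6: not dominated.
P7: dominated by P2 (start delay 5≤10, salary ask 114≤168, interview score 6.4≥4.2, experience 12≥2).
P8: not dominated (best experience).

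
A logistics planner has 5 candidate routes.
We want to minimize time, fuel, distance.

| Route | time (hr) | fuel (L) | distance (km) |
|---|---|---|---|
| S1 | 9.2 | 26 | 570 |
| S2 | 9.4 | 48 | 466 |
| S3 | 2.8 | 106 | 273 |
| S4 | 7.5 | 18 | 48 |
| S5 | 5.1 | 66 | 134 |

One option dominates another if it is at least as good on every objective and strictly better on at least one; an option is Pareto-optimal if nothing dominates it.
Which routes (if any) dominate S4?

none

S1: worse on time (9.2 vs 7.5).
S2: worse on time (9.4 vs 7.5).
S3: worse on fuel (106 vs 18).
S5: worse on fuel (66 vs 18).
No option dominates S4.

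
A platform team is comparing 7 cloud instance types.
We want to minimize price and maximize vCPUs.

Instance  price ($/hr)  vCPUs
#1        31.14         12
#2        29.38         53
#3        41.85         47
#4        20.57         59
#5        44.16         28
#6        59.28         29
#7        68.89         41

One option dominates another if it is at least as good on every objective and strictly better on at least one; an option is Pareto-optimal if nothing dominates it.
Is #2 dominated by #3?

#3 vs #2: #3 is worse on price (41.85 vs 29.38), so it does not dominate #2.

No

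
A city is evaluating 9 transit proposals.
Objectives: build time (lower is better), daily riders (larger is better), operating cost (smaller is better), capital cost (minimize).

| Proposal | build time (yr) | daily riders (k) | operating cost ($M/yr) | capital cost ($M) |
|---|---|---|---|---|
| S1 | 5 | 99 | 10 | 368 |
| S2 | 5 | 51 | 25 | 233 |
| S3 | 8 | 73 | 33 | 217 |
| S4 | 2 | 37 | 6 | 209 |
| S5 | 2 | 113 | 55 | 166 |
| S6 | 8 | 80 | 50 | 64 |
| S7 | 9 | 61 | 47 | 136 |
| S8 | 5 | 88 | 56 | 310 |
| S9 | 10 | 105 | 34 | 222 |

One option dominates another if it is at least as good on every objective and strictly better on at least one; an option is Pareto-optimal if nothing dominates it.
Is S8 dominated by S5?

S5 vs S8: build time 2≤5, daily riders 113≥88, operating cost 55≤56, capital cost 166≤310 — S5 is at least as good on every objective with at least one strict improvement.

Yes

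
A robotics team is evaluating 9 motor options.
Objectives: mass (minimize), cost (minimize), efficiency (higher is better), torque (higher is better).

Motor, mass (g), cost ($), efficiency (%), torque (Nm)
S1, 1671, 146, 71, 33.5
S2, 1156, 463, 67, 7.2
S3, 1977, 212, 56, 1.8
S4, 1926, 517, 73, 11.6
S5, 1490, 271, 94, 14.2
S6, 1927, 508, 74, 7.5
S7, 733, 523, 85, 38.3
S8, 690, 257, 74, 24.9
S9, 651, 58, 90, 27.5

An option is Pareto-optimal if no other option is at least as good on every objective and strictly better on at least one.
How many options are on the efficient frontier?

S1: not dominated.
S2: dominated by S8 (mass 690≤1156, cost 257≤463, efficiency 74≥67, torque 24.9≥7.2).
S3: dominated by S1 (mass 1671≤1977, cost 146≤212, efficiency 71≥56, torque 33.5≥1.8).
S4: dominated by S5 (mass 1490≤1926, cost 271≤517, efficiency 94≥73, torque 14.2≥11.6).
S5: not dominated (best efficiency).
S6: dominated by S5 (mass 1490≤1927, cost 271≤508, efficiency 94≥74, torque 14.2≥7.5).
S7: not dominated (best torque).
S8: dominated by S9 (mass 651≤690, cost 58≤257, efficiency 90≥74, torque 27.5≥24.9).
S9: not dominated (best mass).
Pareto-optimal: S1, S5, S7, S9 → 4.

4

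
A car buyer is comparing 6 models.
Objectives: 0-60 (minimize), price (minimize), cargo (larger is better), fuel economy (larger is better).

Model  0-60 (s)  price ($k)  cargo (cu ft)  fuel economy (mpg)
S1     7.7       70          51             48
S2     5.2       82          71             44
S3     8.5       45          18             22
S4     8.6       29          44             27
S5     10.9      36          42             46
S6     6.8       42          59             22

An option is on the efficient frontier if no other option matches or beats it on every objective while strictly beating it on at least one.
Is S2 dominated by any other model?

S1: worse on 0-60 (7.7 vs 5.2).
S3: worse on 0-60 (8.5 vs 5.2).
S4: worse on 0-60 (8.6 vs 5.2).
S5: worse on 0-60 (10.9 vs 5.2).
S6: worse on 0-60 (6.8 vs 5.2).
No option is at least as good as S2 on every objective and strictly better on one.

No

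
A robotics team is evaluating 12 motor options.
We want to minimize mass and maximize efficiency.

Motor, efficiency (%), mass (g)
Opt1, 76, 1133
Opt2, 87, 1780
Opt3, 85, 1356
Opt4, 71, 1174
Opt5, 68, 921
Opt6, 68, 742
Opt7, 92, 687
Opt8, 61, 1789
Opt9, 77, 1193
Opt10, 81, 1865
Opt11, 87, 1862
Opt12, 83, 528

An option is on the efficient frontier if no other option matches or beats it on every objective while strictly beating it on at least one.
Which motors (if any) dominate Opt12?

none

Opt1: worse on efficiency (76 vs 83).
Opt2: worse on mass (1780 vs 528).
Opt3: worse on mass (1356 vs 528).
Opt4: worse on efficiency (71 vs 83).
Opt5: worse on efficiency (68 vs 83).
Opt6: worse on efficiency (68 vs 83).
Opt7: worse on mass (687 vs 528).
Opt8: worse on efficiency (61 vs 83).
Opt9: worse on efficiency (77 vs 83).
Opt10: worse on efficiency (81 vs 83).
Opt11: worse on mass (1862 vs 528).
No option dominates Opt12.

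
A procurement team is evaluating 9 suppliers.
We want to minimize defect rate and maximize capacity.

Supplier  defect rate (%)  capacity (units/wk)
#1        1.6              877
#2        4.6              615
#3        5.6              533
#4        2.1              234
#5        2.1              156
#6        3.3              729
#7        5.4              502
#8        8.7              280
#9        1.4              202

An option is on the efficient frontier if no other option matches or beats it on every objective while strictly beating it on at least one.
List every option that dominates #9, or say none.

#1: worse on defect rate (1.6 vs 1.4).
#2: worse on defect rate (4.6 vs 1.4).
#3: worse on defect rate (5.6 vs 1.4).
#4: worse on defect rate (2.1 vs 1.4).
#5: worse on defect rate (2.1 vs 1.4).
#6: worse on defect rate (3.3 vs 1.4).
#7: worse on defect rate (5.4 vs 1.4).
#8: worse on defect rate (8.7 vs 1.4).
No option dominates #9.

none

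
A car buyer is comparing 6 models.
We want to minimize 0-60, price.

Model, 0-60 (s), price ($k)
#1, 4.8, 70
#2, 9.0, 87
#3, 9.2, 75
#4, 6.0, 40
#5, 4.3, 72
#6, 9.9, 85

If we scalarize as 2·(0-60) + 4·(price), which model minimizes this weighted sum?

#4

#1: 2·4.8 + 4·70 = 289.6
#2: 2·9.0 + 4·87 = 366.0
#3: 2·9.2 + 4·75 = 318.4
#4: 2·6.0 + 4·40 = 172.0
#5: 2·4.3 + 4·72 = 296.6
#6: 2·9.9 + 4·85 = 359.8
Lowest: #4 at 172.0.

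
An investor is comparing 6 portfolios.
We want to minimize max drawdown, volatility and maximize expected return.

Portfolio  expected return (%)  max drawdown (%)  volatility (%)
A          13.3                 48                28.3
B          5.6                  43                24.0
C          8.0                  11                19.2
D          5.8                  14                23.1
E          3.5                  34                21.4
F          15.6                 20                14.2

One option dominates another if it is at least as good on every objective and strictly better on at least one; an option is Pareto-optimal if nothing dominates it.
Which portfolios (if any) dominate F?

none

A: worse on expected return (13.3 vs 15.6).
B: worse on expected return (5.6 vs 15.6).
C: worse on expected return (8.0 vs 15.6).
D: worse on expected return (5.8 vs 15.6).
E: worse on expected return (3.5 vs 15.6).
No option dominates F.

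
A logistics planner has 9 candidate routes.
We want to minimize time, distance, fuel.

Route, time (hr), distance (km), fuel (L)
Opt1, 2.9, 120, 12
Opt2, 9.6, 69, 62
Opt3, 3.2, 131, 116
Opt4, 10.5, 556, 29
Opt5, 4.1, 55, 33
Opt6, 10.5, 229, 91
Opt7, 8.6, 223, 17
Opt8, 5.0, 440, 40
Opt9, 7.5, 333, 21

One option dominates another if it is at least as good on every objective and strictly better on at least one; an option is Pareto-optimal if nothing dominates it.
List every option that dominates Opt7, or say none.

Opt1: time 2.9≤8.6, distance 120≤223, fuel 12≤17 — dominates Opt7.
Others (Opt2, Opt3, Opt4, Opt5, Opt6, Opt8, Opt9) are each worse than Opt7 on at least one objective.

Opt1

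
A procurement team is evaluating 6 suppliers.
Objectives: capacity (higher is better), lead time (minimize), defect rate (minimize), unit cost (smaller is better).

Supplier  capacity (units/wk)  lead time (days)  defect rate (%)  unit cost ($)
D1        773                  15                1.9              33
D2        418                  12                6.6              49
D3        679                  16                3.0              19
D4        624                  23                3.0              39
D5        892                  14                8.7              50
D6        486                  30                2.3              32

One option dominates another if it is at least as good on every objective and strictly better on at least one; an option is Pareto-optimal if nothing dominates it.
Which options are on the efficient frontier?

D1: not dominated (best defect rate).
D2: not dominated (best lead time).
D3: not dominated (best unit cost).
D4: dominated by D1 (capacity 773≥624, lead time 15≤23, defect rate 1.9≤3.0, unit cost 33≤39).
D5: not dominated (best capacity).
D6: not dominated.

D1, D2, D3, D5, D6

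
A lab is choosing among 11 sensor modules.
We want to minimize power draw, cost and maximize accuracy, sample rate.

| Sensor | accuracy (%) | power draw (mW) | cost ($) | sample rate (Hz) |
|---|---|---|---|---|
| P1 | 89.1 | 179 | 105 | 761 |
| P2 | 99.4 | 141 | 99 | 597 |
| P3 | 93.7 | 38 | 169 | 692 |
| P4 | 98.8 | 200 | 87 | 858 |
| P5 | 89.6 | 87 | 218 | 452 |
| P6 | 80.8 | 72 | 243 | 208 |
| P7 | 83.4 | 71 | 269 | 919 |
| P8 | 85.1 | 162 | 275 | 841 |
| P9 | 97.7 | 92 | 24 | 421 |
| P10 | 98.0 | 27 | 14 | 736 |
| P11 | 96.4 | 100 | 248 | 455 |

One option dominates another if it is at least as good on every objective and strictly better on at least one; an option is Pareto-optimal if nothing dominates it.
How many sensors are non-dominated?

6

P1: not dominated.
P2: not dominated (best accuracy).
P3: dominated by P10 (accuracy 98.0≥93.7, power draw 27≤38, cost 14≤169, sample rate 736≥692).
P4: not dominated.
P5: dominated by P3 (accuracy 93.7≥89.6, power draw 38≤87, cost 169≤218, sample rate 692≥452).
P6: dominated by P3 (accuracy 93.7≥80.8, power draw 38≤72, cost 169≤243, sample rate 692≥208).
P7: not dominated (best sample rate).
P8: not dominated.
P9: dominated by P10 (accuracy 98.0≥97.7, power draw 27≤92, cost 14≤24, sample rate 736≥421).
P10: not dominated (best power draw).
P11: dominated by P10 (accuracy 98.0≥96.4, power draw 27≤100, cost 14≤248, sample rate 736≥455).
Pareto-optimal: P1, P2, P4, P7, P8, P10 → 6.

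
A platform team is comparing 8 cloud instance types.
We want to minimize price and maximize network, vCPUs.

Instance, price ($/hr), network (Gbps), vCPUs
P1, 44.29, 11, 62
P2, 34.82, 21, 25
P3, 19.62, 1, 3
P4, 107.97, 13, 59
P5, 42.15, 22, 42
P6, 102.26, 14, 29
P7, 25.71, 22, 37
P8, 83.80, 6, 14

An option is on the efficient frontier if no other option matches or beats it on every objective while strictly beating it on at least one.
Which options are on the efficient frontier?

P1: not dominated (best vCPUs).
P2: dominated by P7 (price 25.71≤34.82, network 22≥21, vCPUs 37≥25).
P3: not dominated (best price).
P4: not dominated.
P5: not dominated.
P6: dominated by P5 (price 42.15≤102.26, network 22≥14, vCPUs 42≥29).
P7: not dominated.
P8: dominated by P1 (price 44.29≤83.80, network 11≥6, vCPUs 62≥14).

P1, P3, P4, P5, P7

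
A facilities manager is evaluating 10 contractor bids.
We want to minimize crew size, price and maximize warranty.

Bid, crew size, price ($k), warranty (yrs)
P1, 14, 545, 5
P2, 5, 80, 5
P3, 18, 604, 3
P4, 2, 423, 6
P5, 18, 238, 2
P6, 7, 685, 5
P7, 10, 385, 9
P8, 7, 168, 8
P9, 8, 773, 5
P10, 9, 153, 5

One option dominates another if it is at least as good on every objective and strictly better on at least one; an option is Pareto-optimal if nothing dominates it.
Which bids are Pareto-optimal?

P2, P4, P7, P8

P1: dominated by P2 (crew size 5≤14, price 80≤545, warranty 5≥5).
P2: not dominated (best price).
P3: dominated by P1 (crew size 14≤18, price 545≤604, warranty 5≥3).
P4: not dominated (best crew size).
P5: dominated by P2 (crew size 5≤18, price 80≤238, warranty 5≥2).
P6: dominated by P2 (crew size 5≤7, price 80≤685, warranty 5≥5).
P7: not dominated (best warranty).
P8: not dominated.
P9: dominated by P2 (crew size 5≤8, price 80≤773, warranty 5≥5).
P10: dominated by P2 (crew size 5≤9, price 80≤153, warranty 5≥5).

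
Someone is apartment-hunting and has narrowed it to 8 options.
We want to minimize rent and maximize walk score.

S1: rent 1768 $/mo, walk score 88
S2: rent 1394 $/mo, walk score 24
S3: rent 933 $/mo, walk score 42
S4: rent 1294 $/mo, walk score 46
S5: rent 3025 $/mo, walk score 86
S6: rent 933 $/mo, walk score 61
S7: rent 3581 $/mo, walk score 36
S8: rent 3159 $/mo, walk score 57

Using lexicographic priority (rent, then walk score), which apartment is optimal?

S6

First minimize rent: best is 933, kept {S3, S6}.
Then maximize walk score: best is 61, kept {S6}.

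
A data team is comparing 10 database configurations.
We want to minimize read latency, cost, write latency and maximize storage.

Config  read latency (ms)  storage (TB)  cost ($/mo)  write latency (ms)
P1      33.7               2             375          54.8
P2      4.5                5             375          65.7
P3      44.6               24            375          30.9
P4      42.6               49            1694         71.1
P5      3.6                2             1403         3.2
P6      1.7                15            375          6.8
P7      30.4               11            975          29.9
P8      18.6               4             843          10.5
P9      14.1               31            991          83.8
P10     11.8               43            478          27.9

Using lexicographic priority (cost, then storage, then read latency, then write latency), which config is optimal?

P3

First minimize cost: best is 375, kept {P1, P2, P3, P6}.
Then maximize storage: best is 24, kept {P3}.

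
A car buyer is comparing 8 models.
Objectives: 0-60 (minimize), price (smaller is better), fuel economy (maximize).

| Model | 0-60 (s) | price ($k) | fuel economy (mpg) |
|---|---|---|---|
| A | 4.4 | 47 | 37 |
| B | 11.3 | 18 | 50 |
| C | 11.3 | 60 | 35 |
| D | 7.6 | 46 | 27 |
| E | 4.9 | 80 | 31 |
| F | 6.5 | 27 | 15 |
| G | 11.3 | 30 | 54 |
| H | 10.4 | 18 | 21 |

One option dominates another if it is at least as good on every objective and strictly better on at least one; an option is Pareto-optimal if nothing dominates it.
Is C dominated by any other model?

A vs C: 0-60 4.4≤11.3, price 47≤60, fuel economy 37≥35 — A is at least as good on every objective and strictly better on at least one, so A dominates C.

Yes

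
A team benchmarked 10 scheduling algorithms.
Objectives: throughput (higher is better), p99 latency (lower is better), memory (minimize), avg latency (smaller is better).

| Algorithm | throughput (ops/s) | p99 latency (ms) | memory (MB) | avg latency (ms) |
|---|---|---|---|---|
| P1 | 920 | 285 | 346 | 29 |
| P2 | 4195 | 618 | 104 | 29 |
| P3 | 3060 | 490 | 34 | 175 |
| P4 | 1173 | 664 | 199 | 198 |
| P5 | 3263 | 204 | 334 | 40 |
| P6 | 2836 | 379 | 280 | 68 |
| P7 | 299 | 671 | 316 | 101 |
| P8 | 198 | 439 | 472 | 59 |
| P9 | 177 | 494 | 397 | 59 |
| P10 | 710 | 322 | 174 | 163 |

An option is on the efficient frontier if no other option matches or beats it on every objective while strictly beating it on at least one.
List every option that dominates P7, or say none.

P2: throughput 4195≥299, p99 latency 618≤671, memory 104≤316, avg latency 29≤101 — dominates P7.
P6: throughput 2836≥299, p99 latency 379≤671, memory 280≤316, avg latency 68≤101 — dominates P7.
Others (P1, P3, P4, P5, P8, P9, P10) are each worse than P7 on at least one objective.

P2, P6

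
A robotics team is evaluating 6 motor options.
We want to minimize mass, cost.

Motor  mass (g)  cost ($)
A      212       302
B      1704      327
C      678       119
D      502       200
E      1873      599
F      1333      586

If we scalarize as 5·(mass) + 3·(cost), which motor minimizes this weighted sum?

A

A: 5·212 + 3·302 = 1966
B: 5·1704 + 3·327 = 9501
C: 5·678 + 3·119 = 3747
D: 5·502 + 3·200 = 3110
E: 5·1873 + 3·599 = 11162
F: 5·1333 + 3·586 = 8423
Lowest: A at 1966.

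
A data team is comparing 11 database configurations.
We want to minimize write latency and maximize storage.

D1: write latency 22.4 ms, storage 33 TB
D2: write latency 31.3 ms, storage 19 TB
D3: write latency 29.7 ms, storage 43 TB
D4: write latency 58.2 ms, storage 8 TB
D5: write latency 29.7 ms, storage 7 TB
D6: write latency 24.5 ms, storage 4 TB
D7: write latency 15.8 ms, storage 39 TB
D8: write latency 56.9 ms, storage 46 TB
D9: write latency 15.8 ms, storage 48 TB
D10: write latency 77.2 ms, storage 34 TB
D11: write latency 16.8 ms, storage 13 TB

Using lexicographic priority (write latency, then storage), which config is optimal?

D9

First minimize write latency: best is 15.8, kept {D7, D9}.
Then maximize storage: best is 48, kept {D9}.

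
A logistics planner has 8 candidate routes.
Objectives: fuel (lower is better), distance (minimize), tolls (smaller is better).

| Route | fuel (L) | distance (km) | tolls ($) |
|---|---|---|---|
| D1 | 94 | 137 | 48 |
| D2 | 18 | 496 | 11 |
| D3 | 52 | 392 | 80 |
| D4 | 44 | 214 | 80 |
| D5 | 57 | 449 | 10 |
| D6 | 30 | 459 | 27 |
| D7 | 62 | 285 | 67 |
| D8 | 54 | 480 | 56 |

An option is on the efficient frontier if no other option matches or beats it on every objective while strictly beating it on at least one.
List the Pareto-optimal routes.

D1, D2, D4, D5, D6, D7

D1: not dominated (best distance).
D2: not dominated (best fuel).
D3: dominated by D4 (fuel 44≤52, distance 214≤392, tolls 80≤80).
D4: not dominated.
D5: not dominated (best tolls).
D6: not dominated.
D7: not dominated.
D8: dominated by D6 (fuel 30≤54, distance 459≤480, tolls 27≤56).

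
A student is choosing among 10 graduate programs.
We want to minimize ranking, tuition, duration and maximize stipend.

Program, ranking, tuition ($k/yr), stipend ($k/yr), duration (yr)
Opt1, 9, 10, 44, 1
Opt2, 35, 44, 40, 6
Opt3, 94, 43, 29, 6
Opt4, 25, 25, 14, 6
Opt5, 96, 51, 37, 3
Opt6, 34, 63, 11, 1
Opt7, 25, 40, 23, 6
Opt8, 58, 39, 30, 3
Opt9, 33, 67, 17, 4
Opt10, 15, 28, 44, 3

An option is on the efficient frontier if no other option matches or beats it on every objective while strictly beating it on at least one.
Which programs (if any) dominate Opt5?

Opt1: ranking 9≤96, tuition 10≤51, stipend 44≥37, duration 1≤3 — dominates Opt5.
Opt10: ranking 15≤96, tuition 28≤51, stipend 44≥37, duration 3≤3 — dominates Opt5.
Others (Opt2, Opt3, Opt4, Opt6, Opt7, Opt8, Opt9) are each worse than Opt5 on at least one objective.

Opt1, Opt10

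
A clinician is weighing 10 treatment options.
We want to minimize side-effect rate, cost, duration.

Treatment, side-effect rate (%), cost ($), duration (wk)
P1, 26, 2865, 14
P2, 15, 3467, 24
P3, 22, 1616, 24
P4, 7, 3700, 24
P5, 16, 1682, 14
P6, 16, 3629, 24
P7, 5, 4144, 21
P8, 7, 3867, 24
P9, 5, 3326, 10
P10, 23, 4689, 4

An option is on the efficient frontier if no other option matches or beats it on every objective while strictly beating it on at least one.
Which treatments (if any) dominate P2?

P9

P9: side-effect rate 5≤15, cost 3326≤3467, duration 10≤24 — dominates P2.
Others (P1, P3, P4, P5, P6, P7, P8, P10) are each worse than P2 on at least one objective.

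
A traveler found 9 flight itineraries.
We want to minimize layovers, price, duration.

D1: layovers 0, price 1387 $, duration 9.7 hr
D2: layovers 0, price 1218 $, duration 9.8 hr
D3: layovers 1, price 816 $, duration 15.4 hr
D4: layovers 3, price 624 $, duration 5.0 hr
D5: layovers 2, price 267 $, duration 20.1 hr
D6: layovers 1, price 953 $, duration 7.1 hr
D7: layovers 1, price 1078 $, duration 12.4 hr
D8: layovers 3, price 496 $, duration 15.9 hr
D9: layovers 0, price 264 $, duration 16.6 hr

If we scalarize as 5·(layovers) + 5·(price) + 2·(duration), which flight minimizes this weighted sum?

D1: 5·0 + 5·1387 + 2·9.7 = 6954.4
D2: 5·0 + 5·1218 + 2·9.8 = 6109.6
D3: 5·1 + 5·816 + 2·15.4 = 4115.8
D4: 5·3 + 5·624 + 2·5.0 = 3145.0
D5: 5·2 + 5·267 + 2·20.1 = 1385.2
D6: 5·1 + 5·953 + 2·7.1 = 4784.2
D7: 5·1 + 5·1078 + 2·12.4 = 5419.8
D8: 5·3 + 5·496 + 2·15.9 = 2526.8
D9: 5·0 + 5·264 + 2·16.6 = 1353.2
Lowest: D9 at 1353.2.

D9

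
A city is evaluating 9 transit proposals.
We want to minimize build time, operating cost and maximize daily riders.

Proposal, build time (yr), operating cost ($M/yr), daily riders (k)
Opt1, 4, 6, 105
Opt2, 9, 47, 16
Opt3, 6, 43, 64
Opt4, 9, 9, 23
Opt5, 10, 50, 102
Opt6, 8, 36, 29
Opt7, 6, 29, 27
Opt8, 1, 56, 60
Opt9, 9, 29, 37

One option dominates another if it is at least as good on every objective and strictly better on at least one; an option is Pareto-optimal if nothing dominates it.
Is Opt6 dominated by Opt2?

Opt2 vs Opt6: Opt2 is worse on build time (9 vs 8), so it does not dominate Opt6.

No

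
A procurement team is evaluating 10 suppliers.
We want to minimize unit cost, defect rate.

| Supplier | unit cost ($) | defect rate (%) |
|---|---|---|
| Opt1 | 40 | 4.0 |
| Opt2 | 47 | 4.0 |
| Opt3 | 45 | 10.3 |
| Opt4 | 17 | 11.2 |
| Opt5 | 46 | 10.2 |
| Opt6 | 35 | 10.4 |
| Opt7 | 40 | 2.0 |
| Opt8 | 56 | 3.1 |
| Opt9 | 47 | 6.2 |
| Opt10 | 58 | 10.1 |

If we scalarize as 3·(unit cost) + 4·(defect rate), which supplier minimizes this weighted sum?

Opt1: 3·40 + 4·4.0 = 136.0
Opt2: 3·47 + 4·4.0 = 157.0
Opt3: 3·45 + 4·10.3 = 176.2
Opt4: 3·17 + 4·11.2 = 95.8
Opt5: 3·46 + 4·10.2 = 178.8
Opt6: 3·35 + 4·10.4 = 146.6
Opt7: 3·40 + 4·2.0 = 128.0
Opt8: 3·56 + 4·3.1 = 180.4
Opt9: 3·47 + 4·6.2 = 165.8
Opt10: 3·58 + 4·10.1 = 214.4
Lowest: Opt4 at 95.8.

Opt4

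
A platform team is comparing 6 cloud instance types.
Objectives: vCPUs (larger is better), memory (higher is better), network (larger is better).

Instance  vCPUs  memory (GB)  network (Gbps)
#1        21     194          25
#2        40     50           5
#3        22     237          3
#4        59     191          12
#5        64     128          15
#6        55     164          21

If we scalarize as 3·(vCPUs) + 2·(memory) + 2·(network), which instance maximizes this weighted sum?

#1: 3·21 + 2·194 + 2·25 = 501
#2: 3·40 + 2·50 + 2·5 = 230
#3: 3·22 + 2·237 + 2·3 = 546
#4: 3·59 + 2·191 + 2·12 = 583
#5: 3·64 + 2·128 + 2·15 = 478
#6: 3·55 + 2·164 + 2·21 = 535
Highest: #4 at 583.

#4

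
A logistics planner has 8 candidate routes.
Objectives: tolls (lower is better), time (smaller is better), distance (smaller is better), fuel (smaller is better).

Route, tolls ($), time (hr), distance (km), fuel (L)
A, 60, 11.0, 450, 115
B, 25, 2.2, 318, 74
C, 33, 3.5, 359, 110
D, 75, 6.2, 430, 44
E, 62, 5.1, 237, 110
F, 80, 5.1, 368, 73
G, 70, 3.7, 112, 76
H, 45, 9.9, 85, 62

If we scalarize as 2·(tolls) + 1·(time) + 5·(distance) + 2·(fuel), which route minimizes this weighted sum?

H

A: 2·60 + 1·11.0 + 5·450 + 2·115 = 2611.0
B: 2·25 + 1·2.2 + 5·318 + 2·74 = 1790.2
C: 2·33 + 1·3.5 + 5·359 + 2·110 = 2084.5
D: 2·75 + 1·6.2 + 5·430 + 2·44 = 2394.2
E: 2·62 + 1·5.1 + 5·237 + 2·110 = 1534.1
F: 2·80 + 1·5.1 + 5·368 + 2·73 = 2151.1
G: 2·70 + 1·3.7 + 5·112 + 2·76 = 855.7
H: 2·45 + 1·9.9 + 5·85 + 2·62 = 648.9
Lowest: H at 648.9.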